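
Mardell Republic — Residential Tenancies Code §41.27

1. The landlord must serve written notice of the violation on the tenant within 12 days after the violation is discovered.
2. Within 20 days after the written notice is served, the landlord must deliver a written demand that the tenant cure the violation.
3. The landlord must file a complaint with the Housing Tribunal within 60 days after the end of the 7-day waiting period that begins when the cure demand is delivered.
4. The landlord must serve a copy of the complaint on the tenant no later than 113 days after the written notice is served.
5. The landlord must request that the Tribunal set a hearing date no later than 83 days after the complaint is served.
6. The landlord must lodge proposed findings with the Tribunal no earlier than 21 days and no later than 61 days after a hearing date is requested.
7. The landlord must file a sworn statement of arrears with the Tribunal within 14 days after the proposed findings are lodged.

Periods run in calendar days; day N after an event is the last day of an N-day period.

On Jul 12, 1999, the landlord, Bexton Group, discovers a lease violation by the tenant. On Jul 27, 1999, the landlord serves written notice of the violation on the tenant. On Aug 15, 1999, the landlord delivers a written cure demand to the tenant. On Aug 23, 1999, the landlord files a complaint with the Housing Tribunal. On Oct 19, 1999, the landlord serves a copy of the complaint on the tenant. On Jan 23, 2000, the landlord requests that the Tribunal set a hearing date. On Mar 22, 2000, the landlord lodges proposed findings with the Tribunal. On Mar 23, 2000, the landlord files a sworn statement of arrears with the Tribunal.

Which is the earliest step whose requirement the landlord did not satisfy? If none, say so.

Step 1

Step 1: 12 days after Jul 12, 1999 (when the violation is discovered) is Jul 24, 1999; Jul 27, 1999 misses that deadline by 3 days.
The analysis stops there.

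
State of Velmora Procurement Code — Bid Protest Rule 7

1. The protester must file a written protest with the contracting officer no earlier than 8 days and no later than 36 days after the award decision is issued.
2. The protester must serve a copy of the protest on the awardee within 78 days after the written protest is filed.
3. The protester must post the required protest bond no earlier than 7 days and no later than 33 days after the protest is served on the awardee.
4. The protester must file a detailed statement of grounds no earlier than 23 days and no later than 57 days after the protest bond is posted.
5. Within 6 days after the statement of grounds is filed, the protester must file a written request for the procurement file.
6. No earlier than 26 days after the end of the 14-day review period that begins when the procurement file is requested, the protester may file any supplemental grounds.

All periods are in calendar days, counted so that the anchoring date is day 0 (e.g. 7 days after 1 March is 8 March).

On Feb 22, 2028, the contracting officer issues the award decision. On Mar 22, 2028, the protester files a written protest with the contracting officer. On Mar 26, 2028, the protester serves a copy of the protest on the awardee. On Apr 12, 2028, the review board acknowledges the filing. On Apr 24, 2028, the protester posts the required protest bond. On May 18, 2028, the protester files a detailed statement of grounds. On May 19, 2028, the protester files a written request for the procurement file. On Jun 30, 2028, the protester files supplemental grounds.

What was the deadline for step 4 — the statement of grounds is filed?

Step 4 runs from Apr 24, 2028, when the protest bond is posted. The window is 23–57 days after Apr 24, 2028; it closes on Jun 20, 2028.

Jun 20, 2028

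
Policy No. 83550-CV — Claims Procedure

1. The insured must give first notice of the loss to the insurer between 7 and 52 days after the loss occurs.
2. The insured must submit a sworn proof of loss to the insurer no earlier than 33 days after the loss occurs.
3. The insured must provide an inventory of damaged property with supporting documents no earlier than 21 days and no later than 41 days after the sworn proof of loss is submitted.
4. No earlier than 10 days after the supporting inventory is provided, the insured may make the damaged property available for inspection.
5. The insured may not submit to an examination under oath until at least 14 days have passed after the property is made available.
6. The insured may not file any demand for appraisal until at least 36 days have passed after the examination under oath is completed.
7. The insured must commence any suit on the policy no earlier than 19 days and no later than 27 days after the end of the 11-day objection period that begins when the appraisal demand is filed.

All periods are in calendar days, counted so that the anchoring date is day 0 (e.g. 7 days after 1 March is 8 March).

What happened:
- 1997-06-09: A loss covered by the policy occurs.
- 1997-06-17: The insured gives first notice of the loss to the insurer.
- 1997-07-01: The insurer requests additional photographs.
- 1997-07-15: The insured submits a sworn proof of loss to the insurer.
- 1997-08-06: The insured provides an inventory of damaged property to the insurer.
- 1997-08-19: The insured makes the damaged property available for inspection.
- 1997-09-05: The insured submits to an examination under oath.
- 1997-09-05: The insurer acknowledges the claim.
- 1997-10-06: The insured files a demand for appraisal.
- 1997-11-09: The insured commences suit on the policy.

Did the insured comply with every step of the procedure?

Step 1 — 7 and 52 days from 1997-06-09 (when the loss occurs) are 1997-06-16 and 1997-07-31 respectively; done 1997-06-17, which is between those dates.
Step 2 — must wait 33 days from 1997-06-09 (when the loss occurs), so not before 1997-07-12; done 1997-07-15 — permitted.
Step 3 — 21 and 41 days from 1997-07-15 (when the sworn proof of loss is submitted) are 1997-08-05 and 1997-08-25 respectively; done 1997-08-06, which is between those dates.
Step 4 — must wait 10 days from 1997-08-06 (when the supporting inventory is provided), so not before 1997-08-16; 1997-08-19 is on or after that date.
Step 5 — must wait 14 days from 1997-08-19 (when the property is made available), so not before 1997-09-02; 1997-09-05 is on or after that date.
Step 6 — must wait 36 days from 1997-09-05 (when the examination under oath is completed), so not before 1997-10-11; 1997-10-06 is 5 days before the earliest permitted date.
No need to go further; step 6 was not satisfied.

No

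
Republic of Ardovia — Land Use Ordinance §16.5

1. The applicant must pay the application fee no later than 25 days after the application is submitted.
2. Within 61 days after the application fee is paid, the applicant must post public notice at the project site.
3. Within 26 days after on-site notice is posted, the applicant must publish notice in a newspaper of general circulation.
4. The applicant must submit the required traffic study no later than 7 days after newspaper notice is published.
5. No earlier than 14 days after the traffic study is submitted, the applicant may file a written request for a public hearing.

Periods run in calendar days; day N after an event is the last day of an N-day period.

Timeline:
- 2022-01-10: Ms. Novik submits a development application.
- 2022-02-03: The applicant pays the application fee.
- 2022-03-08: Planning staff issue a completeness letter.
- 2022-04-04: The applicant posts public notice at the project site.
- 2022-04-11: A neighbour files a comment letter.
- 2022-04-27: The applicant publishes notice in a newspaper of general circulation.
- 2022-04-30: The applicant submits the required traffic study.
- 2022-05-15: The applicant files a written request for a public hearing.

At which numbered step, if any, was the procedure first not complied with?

None — every step was satisfied

Step 1: 25 days after 2022-01-10 (when the application is submitted) is 2022-02-04; done 2022-02-03 — timely.
Step 2: 61 days after 2022-02-03 (when the application fee is paid) is 2022-04-05; done 2022-04-04 — timely.
Step 3: 26 days after 2022-04-04 (when on-site notice is posted) is 2022-04-30; completed 2022-04-27, before the deadline.
Step 4: 7 days after 2022-04-27 (when newspaper notice is published) is 2022-05-04; done 2022-04-30 — timely.
Step 5: the earliest permitted date is 14 days after 2022-04-30 (when the traffic study is submitted), i.e. 2022-05-14; 2022-05-15 is on or after that date.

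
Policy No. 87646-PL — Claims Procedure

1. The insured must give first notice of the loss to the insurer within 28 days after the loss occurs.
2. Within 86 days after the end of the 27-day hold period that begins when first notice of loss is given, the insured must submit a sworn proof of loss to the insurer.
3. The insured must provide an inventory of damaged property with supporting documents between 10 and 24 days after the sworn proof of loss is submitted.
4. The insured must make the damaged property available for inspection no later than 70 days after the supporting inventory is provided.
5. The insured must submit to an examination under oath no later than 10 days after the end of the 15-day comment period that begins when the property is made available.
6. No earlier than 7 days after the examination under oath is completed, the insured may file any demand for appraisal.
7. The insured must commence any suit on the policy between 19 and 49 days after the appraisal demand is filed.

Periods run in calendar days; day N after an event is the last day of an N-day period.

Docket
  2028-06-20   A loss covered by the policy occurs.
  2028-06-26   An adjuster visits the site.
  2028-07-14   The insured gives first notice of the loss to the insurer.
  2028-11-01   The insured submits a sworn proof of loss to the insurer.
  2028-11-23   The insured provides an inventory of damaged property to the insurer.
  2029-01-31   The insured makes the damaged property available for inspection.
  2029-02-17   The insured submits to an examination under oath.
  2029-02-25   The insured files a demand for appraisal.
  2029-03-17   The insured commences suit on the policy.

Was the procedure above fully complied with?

Yes

Step 1: 28 days after 2028-06-20 (when the loss occurs) is 2028-07-18; completed 2028-07-14, before the deadline.
Step 2: 86 days after 2028-08-10 (end of the 27-day hold period, which began when first notice of loss is given on 2028-07-14) is 2028-11-04; completed 2028-11-01, before the deadline.
Step 3: the window is 10–24 days after 2028-11-01 (when the sworn proof of loss is submitted), so 2028-11-11 through 2028-11-25; done 2028-11-23, which is between those dates.
Step 4: 70 days after 2028-11-23 (when the supporting inventory is provided) is 2029-02-01; completed 2029-01-31, before the deadline.
Step 5: 10 days after 2029-02-15 (end of the 15-day comment period, which began when the property is made available on 2029-01-31) is 2029-02-25; completed 2029-02-17, before the deadline.
Step 6: the earliest permitted date is 7 days after 2029-02-17 (when the examination under oath is completed), i.e. 2029-02-24; done 2029-02-25, after the minimum wait.
Step 7: the window is 19–49 days after 2029-02-25 (when the appraisal demand is filed), so 2029-03-16 through 2029-04-15; done 2029-03-17 — within the window.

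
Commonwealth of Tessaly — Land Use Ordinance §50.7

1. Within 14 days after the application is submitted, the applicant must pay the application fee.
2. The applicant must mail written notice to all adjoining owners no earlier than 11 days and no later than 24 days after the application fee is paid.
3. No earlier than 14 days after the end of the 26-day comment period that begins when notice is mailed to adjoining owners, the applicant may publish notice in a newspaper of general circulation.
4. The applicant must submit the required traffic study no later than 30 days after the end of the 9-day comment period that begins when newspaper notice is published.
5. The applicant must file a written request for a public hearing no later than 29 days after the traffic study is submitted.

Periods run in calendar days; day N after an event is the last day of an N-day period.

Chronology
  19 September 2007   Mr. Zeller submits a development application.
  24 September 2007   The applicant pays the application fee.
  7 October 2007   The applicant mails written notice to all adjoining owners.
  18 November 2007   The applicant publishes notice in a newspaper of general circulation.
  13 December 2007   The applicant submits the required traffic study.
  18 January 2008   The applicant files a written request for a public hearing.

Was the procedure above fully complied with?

Step 1: 14 days after 19 September 2007 (when the application is submitted) is 3 October 2007; completed 24 September 2007, before the deadline.
Step 2: the window is 11–24 days after 24 September 2007 (when the application fee is paid), so 5 October 2007 through 18 October 2007; 7 October 2007 falls inside that range.
Step 3: the earliest permitted date is 14 days after 2 November 2007 (end of the 26-day comment period, which began when notice is mailed to adjoining owners on 7 October 2007), i.e. 16 November 2007; done 18 November 2007 — permitted.
Step 4: 30 days after 27 November 2007 (end of the 9-day comment period, which began when newspaper notice is published on 18 November 2007) is 27 December 2007; 13 December 2007 is within that limit.
Step 5: 29 days after 13 December 2007 (when the traffic study is submitted) is 11 January 2008; 18 January 2008 misses that deadline by 7 days.
The procedure was therefore not followed at step 5.

No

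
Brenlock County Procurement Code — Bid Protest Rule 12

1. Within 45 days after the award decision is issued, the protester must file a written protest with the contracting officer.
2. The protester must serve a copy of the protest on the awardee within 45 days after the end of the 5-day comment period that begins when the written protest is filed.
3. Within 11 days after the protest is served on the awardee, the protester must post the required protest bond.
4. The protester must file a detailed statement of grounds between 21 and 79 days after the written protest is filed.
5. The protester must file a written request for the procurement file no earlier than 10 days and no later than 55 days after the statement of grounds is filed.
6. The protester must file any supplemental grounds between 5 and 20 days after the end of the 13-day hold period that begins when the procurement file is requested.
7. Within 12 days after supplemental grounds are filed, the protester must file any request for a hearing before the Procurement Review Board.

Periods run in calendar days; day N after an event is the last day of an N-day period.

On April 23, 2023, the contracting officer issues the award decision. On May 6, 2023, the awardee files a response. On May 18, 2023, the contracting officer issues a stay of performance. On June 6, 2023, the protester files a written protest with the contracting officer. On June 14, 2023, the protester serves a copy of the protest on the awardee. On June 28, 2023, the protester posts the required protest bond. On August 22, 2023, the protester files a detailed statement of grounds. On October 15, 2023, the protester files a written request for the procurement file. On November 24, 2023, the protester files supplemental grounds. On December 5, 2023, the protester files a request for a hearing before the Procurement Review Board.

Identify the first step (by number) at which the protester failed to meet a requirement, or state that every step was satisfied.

Step 1 — counting 45 days from April 23, 2023 (when the award decision is issued) gives a deadline of June 7, 2023; June 6, 2023 is within that limit.
Step 2 — counting 45 days from June 11, 2023 (end of the 5-day comment period, which began when the written protest is filed on June 6, 2023) gives a deadline of July 26, 2023; June 14, 2023 is within that limit.
Step 3 — counting 11 days from June 14, 2023 (when the protest is served on the awardee) gives a deadline of June 25, 2023; not done until June 28, 2023, 3 days after the deadline.
The analysis stops there.

Step 3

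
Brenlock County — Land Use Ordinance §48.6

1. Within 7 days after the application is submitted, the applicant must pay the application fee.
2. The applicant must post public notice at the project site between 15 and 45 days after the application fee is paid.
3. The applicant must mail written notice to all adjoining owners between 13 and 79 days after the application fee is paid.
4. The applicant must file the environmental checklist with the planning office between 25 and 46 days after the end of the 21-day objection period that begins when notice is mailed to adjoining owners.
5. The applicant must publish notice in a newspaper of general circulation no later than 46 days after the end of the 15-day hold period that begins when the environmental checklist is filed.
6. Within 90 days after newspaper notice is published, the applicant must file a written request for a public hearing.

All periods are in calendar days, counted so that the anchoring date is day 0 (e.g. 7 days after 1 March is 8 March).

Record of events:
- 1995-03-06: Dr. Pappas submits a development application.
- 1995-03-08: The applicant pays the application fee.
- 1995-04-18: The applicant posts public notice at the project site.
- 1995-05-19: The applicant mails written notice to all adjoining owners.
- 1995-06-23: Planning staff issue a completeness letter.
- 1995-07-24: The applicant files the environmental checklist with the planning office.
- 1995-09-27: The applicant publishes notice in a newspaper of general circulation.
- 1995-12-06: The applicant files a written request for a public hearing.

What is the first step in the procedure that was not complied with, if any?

Step 5

Step 1: 7 days after 1995-03-06 (when the application is submitted) is 1995-03-13; 1995-03-08 is within that limit.
Step 2: the window is 15–45 days after 1995-03-08 (when the application fee is paid), so 1995-03-23 through 1995-04-22; done 1995-04-18, which is between those dates.
Step 3: the window is 13–79 days after 1995-03-08 (when the application fee is paid), so 1995-03-21 through 1995-05-26; 1995-05-19 falls inside that range.
Step 4: the window is 25–46 days after 1995-06-09 (end of the 21-day objection period, which began when notice is mailed to adjoining owners on 1995-05-19), so 1995-07-04 through 1995-07-25; done 1995-07-24, which is between those dates.
Step 5: 46 days after 1995-08-08 (end of the 15-day hold period, which began when the environmental checklist is filed on 1995-07-24) is 1995-09-23; done 1995-09-27 — 4 days late.
No need to go further; step 5 was not satisfied.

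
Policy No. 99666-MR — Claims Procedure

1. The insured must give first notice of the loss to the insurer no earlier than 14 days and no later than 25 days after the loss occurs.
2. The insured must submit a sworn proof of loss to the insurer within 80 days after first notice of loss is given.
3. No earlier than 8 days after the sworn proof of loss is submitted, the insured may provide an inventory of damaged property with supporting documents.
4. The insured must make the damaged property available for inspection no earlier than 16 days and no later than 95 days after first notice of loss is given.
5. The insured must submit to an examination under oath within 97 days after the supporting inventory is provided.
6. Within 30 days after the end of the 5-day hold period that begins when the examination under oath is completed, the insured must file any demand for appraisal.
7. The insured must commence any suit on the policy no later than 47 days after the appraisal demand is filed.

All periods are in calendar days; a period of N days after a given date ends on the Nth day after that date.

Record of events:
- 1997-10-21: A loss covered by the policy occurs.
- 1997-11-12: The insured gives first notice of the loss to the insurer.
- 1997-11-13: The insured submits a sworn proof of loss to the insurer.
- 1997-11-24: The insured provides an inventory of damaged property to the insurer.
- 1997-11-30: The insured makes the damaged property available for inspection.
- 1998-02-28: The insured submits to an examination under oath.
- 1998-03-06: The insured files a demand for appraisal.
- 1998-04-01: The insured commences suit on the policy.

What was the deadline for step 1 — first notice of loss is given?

Step 1 runs from 1997-10-21, when the loss occurs. The window is 14–25 days after 1997-10-21; it closes on 1997-11-15.

1997-11-15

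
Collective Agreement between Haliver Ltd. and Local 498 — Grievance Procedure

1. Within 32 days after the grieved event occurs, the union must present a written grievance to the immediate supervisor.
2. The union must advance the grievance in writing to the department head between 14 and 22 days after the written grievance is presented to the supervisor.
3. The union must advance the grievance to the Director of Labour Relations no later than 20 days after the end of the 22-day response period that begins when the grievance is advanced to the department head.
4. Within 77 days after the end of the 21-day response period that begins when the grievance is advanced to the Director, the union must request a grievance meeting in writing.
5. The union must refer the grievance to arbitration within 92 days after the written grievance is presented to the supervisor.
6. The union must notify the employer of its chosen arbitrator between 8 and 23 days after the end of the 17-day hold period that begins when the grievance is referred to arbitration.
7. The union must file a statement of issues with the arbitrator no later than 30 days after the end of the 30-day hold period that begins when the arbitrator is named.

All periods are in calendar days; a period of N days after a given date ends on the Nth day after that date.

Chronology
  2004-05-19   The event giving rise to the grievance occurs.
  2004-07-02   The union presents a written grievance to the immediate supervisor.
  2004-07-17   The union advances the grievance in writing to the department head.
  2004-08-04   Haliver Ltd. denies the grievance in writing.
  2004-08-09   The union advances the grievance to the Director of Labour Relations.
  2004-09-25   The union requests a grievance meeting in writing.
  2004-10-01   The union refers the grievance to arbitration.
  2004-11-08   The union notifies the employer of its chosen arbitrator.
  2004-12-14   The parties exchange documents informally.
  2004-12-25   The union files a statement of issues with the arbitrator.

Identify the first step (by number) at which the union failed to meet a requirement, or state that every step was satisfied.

Step 1: 32 days after 2004-05-19 (when the grieved event occurs) is 2004-06-20; 2004-07-02 misses that deadline by 12 days.
The procedure was therefore not followed at step 1.

Step 1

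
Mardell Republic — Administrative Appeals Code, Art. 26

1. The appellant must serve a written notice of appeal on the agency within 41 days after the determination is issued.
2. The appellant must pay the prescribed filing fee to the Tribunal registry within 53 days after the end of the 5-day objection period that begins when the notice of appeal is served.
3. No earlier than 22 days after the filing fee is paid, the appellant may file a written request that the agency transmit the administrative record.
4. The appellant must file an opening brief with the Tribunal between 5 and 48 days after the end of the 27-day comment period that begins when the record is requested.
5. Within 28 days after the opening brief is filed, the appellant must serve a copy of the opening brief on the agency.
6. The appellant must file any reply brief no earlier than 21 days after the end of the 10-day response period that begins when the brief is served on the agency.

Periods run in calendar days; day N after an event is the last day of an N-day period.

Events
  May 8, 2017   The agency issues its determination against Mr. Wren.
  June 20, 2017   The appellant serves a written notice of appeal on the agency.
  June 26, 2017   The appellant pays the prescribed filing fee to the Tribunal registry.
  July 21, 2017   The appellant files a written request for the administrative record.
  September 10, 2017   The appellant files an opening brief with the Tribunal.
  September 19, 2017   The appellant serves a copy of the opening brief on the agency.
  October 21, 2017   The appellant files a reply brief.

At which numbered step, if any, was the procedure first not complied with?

Step 1 — counting 41 days from May 8, 2017 (when the determination is issued) gives a deadline of June 18, 2017; June 20, 2017 misses that deadline by 2 days.
The analysis stops there.

Step 1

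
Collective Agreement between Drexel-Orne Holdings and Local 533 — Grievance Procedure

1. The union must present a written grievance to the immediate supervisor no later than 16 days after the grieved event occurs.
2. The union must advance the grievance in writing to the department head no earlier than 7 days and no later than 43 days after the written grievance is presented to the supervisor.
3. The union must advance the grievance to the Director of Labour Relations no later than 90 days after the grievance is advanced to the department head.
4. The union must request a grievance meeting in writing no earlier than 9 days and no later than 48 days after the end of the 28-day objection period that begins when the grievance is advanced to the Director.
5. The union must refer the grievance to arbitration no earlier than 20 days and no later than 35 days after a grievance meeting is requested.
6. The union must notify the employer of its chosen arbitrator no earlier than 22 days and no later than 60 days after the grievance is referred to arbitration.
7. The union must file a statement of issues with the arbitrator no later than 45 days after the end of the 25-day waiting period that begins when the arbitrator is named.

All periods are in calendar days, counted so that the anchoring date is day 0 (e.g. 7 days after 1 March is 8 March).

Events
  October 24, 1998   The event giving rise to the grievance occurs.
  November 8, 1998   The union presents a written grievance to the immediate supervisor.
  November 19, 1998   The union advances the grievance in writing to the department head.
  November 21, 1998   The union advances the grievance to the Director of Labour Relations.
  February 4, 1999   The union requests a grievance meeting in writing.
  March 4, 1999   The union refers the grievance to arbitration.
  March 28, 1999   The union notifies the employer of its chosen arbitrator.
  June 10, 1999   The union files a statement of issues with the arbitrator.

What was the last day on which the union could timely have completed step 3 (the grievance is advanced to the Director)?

February 17, 1999

Step 3 runs from November 19, 1998, when the grievance is advanced to the department head. 90 days after November 19, 1998 is February 17, 1999.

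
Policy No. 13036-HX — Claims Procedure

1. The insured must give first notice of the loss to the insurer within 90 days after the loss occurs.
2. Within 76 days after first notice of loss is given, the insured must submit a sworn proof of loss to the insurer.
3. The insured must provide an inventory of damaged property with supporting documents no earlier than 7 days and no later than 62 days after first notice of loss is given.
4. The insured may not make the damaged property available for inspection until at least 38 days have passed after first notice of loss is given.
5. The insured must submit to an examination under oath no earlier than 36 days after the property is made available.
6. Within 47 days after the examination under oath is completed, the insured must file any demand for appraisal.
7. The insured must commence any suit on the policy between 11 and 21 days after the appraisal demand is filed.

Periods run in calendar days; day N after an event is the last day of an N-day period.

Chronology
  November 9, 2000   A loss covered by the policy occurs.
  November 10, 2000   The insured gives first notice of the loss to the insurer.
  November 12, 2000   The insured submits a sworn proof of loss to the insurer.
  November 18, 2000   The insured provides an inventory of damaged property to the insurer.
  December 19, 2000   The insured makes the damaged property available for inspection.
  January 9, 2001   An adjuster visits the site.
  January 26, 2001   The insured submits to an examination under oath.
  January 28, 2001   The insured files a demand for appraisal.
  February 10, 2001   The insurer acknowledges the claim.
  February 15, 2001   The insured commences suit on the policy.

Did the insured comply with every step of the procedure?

Yes

Step 1: 90 days after November 9, 2000 (when the loss occurs) is February 7, 2001; completed November 10, 2000, before the deadline.
Step 2: 76 days after November 10, 2000 (when first notice of loss is given) is January 25, 2001; completed November 12, 2000, before the deadline.
Step 3: the window is 7–62 days after November 10, 2000 (when first notice of loss is given), so November 17, 2000 through January 11, 2001; done November 18, 2000, which is between those dates.
Step 4: the earliest permitted date is 38 days after November 10, 2000 (when first notice of loss is given), i.e. December 18, 2000; December 19, 2000 is on or after that date.
Step 5: the earliest permitted date is 36 days after December 19, 2000 (when the property is made available), i.e. January 24, 2001; done January 26, 2001, after the minimum wait.
Step 6: 47 days after January 26, 2001 (when the examination under oath is completed) is March 14, 2001; completed January 28, 2001, before the deadline.
Step 7: the window is 11–21 days after January 28, 2001 (when the appraisal demand is filed), so February 8, 2001 through February 18, 2001; February 15, 2001 falls inside that range.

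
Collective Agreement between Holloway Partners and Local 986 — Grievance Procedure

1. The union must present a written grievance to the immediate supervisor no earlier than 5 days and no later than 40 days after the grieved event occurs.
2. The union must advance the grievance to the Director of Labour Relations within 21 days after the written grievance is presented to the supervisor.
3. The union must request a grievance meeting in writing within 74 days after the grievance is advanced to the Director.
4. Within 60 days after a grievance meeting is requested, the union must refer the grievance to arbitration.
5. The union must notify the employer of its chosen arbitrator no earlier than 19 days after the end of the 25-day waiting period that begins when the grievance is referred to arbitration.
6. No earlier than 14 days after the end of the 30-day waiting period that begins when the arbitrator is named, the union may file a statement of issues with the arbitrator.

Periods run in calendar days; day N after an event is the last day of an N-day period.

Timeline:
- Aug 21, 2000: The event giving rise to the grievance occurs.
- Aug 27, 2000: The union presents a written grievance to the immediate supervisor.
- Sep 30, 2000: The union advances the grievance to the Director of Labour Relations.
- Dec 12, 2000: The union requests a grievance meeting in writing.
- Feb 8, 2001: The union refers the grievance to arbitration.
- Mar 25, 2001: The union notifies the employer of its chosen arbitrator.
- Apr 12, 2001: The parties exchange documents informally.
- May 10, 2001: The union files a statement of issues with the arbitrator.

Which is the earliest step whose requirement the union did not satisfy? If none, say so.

Step 2

Step 1: the window is 5–40 days after Aug 21, 2000 (when the grieved event occurs), so Aug 26, 2000 through Sep 30, 2000; done Aug 27, 2000 — within the window.
Step 2: 21 days after Aug 27, 2000 (when the written grievance is presented to the supervisor) is Sep 17, 2000; done Sep 30, 2000 — 13 days late.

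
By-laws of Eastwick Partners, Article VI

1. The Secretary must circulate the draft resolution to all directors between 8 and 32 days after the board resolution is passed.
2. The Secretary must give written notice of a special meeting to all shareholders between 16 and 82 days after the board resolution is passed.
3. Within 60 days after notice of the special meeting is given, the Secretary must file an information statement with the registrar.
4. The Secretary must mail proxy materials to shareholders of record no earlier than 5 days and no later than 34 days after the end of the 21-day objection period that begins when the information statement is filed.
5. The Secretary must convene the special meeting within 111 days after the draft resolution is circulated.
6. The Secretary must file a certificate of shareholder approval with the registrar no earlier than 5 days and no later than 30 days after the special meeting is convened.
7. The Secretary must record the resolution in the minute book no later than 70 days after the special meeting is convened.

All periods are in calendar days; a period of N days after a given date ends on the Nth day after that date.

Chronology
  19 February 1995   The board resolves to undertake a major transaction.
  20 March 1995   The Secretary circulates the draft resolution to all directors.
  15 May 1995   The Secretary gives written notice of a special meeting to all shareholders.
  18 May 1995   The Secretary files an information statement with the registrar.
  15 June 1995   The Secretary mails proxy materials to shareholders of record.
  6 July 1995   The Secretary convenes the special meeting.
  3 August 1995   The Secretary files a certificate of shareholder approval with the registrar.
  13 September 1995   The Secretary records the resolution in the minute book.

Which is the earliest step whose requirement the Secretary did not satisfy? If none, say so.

Step 1 — 8 and 32 days from 19 February 1995 (when the board resolution is passed) are 27 February 1995 and 23 March 1995 respectively; 20 March 1995 falls inside that range.
Step 2 — 16 and 82 days from 19 February 1995 (when the board resolution is passed) are 7 March 1995 and 12 May 1995 respectively; done 15 May 1995 — 3 days after the window closed.

Step 2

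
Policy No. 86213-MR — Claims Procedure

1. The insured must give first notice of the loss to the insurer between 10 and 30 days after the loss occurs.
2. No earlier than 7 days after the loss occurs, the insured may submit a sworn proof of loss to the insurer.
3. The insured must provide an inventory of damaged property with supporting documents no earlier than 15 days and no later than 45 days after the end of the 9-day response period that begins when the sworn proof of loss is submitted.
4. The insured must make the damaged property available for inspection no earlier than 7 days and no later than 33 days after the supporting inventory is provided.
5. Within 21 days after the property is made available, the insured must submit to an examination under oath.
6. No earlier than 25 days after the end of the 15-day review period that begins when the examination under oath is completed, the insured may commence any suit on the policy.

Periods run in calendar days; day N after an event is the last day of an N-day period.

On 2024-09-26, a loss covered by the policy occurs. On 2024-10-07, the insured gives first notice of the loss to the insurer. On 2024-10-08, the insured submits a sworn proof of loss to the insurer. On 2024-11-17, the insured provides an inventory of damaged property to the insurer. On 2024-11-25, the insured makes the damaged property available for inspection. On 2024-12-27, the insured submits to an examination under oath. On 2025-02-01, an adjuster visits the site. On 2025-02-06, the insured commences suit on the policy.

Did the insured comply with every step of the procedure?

Step 1 — 10 and 30 days from 2024-09-26 (when the loss occurs) are 2024-10-06 and 2024-10-26 respectively; 2024-10-07 falls inside that range.
Step 2 — must wait 7 days from 2024-09-26 (when the loss occurs), so not before 2024-10-03; done 2024-10-08, after the minimum wait.
Step 3 — 15 and 45 days from 2024-10-17 (end of the 9-day response period, which began when the sworn proof of loss is submitted on 2024-10-08) are 2024-11-01 and 2024-12-01 respectively; done 2024-11-17, which is between those dates.
Step 4 — 7 and 33 days from 2024-11-17 (when the supporting inventory is provided) are 2024-11-24 and 2024-12-20 respectively; done 2024-11-25, which is between those dates.
Step 5 — counting 21 days from 2024-11-25 (when the property is made available) gives a deadline of 2024-12-16; 2024-12-27 misses that deadline by 11 days.
The procedure was therefore not followed at step 5.

No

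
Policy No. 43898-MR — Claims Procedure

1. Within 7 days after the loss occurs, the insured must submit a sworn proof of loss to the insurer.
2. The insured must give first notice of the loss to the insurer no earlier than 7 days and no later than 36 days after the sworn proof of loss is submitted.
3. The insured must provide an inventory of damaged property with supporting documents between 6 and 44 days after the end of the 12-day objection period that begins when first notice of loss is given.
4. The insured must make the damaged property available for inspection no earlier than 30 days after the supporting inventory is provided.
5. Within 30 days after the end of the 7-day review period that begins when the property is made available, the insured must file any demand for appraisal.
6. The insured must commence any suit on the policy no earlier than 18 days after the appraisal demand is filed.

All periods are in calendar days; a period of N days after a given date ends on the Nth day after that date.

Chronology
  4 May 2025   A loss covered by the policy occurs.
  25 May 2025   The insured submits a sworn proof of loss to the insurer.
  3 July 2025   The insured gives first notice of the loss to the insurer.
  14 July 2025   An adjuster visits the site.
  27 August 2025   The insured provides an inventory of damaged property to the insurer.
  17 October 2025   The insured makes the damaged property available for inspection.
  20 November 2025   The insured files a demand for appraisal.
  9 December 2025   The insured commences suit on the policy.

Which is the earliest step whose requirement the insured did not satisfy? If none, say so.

Step 1: 7 days after 4 May 2025 (when the loss occurs) is 11 May 2025; 25 May 2025 misses that deadline by 14 days.

Step 1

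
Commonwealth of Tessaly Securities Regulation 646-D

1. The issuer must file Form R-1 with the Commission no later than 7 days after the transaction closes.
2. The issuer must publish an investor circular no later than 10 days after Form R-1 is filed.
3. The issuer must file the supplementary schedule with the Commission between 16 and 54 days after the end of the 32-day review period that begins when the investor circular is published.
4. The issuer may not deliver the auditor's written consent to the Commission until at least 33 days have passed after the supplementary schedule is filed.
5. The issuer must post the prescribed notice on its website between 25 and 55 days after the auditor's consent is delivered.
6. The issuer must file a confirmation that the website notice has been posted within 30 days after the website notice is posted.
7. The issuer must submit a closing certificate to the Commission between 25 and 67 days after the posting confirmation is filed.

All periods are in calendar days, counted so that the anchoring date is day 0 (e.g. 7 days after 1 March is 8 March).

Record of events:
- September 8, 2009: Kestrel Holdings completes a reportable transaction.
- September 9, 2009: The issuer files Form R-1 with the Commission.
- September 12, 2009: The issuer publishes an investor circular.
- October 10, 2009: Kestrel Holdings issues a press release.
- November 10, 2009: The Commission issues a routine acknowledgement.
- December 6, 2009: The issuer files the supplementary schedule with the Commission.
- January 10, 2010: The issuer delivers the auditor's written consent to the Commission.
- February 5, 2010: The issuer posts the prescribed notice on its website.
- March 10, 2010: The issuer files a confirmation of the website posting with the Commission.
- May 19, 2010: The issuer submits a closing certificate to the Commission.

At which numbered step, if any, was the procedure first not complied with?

Step 6

Step 1 — counting 7 days from September 8, 2009 (when the transaction closes) gives a deadline of September 15, 2009; done September 9, 2009 — timely.
Step 2 — counting 10 days from September 9, 2009 (when Form R-1 is filed) gives a deadline of September 19, 2009; September 12, 2009 is within that limit.
Step 3 — 16 and 54 days from October 14, 2009 (end of the 32-day review period, which began when the investor circular is published on September 12, 2009) are October 30, 2009 and December 7, 2009 respectively; done December 6, 2009, which is between those dates.
Step 4 — must wait 33 days from December 6, 2009 (when the supplementary schedule is filed), so not before January 8, 2010; January 10, 2010 is on or after that date.
Step 5 — 25 and 55 days from January 10, 2010 (when the auditor's consent is delivered) are February 4, 2010 and March 6, 2010 respectively; done February 5, 2010, which is between those dates.
Step 6 — counting 30 days from February 5, 2010 (when the website notice is posted) gives a deadline of March 7, 2010; March 10, 2010 misses that deadline by 3 days.
The procedure was therefore not followed at step 6.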